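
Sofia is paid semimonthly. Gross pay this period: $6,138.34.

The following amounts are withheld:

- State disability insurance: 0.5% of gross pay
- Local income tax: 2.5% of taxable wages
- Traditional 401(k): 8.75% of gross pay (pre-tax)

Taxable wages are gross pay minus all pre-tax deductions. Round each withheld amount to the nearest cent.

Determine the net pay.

Traditional 401(k): $6,138.34 × 0.0875 = $537.10
Taxable wages = $6,138.34 − $537.10 = $5,601.24
Local income tax: $5,601.24 × 0.025 = $140.03
State disability insurance: $6,138.34 × 0.005 = $30.69
Total deductions = $537.10 + $140.03 + $30.69 = $707.82
Net pay = $6,138.34 − $707.82 = $5,430.52

$5,430.52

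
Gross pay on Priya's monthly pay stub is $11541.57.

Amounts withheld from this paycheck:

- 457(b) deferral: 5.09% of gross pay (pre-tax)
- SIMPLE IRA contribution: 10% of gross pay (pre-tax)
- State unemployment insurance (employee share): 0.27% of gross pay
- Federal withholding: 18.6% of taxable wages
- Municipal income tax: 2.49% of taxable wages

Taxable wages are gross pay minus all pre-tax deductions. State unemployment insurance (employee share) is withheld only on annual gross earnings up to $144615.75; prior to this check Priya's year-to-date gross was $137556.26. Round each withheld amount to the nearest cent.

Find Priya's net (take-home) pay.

$7714.07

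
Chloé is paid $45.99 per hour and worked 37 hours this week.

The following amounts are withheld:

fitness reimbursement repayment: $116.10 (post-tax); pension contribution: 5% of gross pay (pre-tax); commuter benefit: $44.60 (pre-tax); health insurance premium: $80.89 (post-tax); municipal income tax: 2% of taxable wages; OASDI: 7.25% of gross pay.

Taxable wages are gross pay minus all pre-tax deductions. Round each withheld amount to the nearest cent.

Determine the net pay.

Gross pay: 37 × $45.99 = $1701.63
Commuter benefit: $44.60
Pension contribution: $1701.63 × 0.05 = $85.08
Pre-tax total = $44.60 + $85.08 = $129.68
Taxable wages = $1701.63 − $129.68 = $1571.95
Municipal income tax: $1571.95 × 0.02 = $31.44
OASDI: $1701.63 × 0.0725 = $123.37
Health insurance premium: $80.89
Fitness reimbursement repayment: $116.10
Total deductions = $44.60 + $85.08 + $31.44 + $123.37 + $80.89 + $116.10 = $481.48
Net pay = $1701.63 − $481.48 = $1220.15

$1220.15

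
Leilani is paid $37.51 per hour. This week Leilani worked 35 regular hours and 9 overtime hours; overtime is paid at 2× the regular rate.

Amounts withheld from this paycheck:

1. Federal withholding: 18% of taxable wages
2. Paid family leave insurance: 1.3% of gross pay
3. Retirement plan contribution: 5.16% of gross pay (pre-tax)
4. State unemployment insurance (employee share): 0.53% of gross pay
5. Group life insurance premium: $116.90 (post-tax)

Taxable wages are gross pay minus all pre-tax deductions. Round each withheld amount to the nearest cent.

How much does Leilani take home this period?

$1,392.79

Regular pay: 35 × $37.51 = $1,312.85
Overtime pay: 9 × $37.51 × 2 = $675.18
Gross pay = $1,312.85 + $675.18 = $1,988.03
Retirement plan contribution: $1,988.03 × 0.0516 = $102.58
Taxable wages = $1,988.03 − $102.58 = $1,885.45
Federal withholding: $1,885.45 × 0.18 = $339.38
Paid family leave insurance: $1,988.03 × 0.013 = $25.84
State unemployment insurance (employee share): $1,988.03 × 0.0053 = $10.54
Group life insurance premium: $116.90
Total deductions = $102.58 + $339.38 + $25.84 + $10.54 + $116.90 = $595.24
Net pay = $1,988.03 − $595.24 = $1,392.79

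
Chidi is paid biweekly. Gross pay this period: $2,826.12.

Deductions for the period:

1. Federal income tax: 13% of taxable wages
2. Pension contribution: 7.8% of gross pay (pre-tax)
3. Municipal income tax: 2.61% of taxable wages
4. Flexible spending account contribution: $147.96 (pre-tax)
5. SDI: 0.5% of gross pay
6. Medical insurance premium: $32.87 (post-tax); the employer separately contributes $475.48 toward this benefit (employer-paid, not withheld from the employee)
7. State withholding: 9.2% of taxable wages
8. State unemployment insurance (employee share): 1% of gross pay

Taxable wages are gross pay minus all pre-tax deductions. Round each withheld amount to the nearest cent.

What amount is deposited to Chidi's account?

Pension contribution: $2,826.12 × 0.078 = $220.44
Flexible spending account contribution: $147.96
Pre-tax total = $220.44 + $147.96 = $368.40
Taxable wages = $2,826.12 − $368.40 = $2,457.72
Federal income tax: $2,457.72 × 0.13 = $319.50
Municipal income tax: $2,457.72 × 0.0261 = $64.15
State withholding: $2,457.72 × 0.092 = $226.11
State unemployment insurance (employee share): $2,826.12 × 0.01 = $28.26
SDI: $2,826.12 × 0.005 = $14.13
Medical insurance premium: $32.87
(Employer's $475.48 toward medical insurance premium is not withheld from the employee.)
Total deductions = $220.44 + $147.96 + $319.50 + $64.15 + $226.11 + $28.26 + $14.13 + $32.87 = $1,053.42
Net pay = $2,826.12 − $1,053.42 = $1,772.70

$1,772.70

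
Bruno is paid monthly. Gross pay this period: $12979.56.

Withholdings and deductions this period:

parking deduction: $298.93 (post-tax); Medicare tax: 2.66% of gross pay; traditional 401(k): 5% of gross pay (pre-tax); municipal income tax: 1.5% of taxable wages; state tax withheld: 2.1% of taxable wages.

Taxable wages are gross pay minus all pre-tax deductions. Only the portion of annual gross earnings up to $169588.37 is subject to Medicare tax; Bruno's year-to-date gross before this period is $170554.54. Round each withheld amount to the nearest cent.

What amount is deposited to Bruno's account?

Traditional 401(k): $12979.56 × 0.05 = $648.98
Taxable wages = $12979.56 − $648.98 = $12330.58
State tax withheld: $12330.58 × 0.021 = $258.94
Municipal income tax: $12330.58 × 0.015 = $184.96
Medicare tax: annual cap $169588.37 already reached (YTD $170554.54), so $0.00
Parking deduction: $298.93
Total deductions = $648.98 + $258.94 + $184.96 + $0.00 + $298.93 = $1391.81
Net pay = $12979.56 − $1391.81 = $11587.75

$11587.75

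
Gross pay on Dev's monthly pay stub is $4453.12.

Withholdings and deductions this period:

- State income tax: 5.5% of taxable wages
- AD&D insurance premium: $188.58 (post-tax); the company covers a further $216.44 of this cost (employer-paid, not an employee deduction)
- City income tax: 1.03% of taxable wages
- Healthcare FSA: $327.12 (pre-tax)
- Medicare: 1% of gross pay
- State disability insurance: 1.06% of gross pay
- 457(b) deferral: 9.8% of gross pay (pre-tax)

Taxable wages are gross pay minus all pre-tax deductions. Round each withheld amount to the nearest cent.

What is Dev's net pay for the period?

457(b) deferral: $4453.12 × 0.098 = $436.41
Healthcare FSA: $327.12
Pre-tax total = $436.41 + $327.12 = $763.53
Taxable wages = $4453.12 − $763.53 = $3689.59
City income tax: $3689.59 × 0.0103 = $38.00
State income tax: $3689.59 × 0.055 = $202.93
Medicare: $4453.12 × 0.01 = $44.53
State disability insurance: $4453.12 × 0.0106 = $47.20
AD&D insurance premium: $188.58
(Employer's $216.44 toward AD&D insurance premium is not withheld from the employee.)
Total deductions = $436.41 + $327.12 + $38.00 + $202.93 + $44.53 + $47.20 + $188.58 = $1284.77
Net pay = $4453.12 − $1284.77 = $3168.35

$3168.35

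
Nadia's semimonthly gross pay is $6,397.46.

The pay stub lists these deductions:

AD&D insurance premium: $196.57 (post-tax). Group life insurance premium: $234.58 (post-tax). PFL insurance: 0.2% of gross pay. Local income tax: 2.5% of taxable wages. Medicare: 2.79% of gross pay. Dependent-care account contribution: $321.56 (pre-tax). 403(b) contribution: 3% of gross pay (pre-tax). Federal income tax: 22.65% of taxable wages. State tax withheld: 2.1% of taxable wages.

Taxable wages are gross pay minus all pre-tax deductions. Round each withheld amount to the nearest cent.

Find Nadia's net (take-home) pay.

$3,658.17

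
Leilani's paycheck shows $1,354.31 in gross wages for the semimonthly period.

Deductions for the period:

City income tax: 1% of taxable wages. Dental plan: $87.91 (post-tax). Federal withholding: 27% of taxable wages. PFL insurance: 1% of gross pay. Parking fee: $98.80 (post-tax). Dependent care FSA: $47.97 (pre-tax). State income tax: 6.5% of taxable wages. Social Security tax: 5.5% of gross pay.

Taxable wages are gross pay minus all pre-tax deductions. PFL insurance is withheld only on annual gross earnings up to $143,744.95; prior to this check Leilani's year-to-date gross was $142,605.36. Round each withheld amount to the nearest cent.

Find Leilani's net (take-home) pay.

Dependent care FSA: $47.97
Taxable wages = $1,354.31 − $47.97 = $1,306.34
City income tax: $1,306.34 × 0.01 = $13.06
Federal withholding: $1,306.34 × 0.27 = $352.71
State income tax: $1,306.34 × 0.065 = $84.91
PFL insurance: only $143,744.95 − $142,605.36 = $1,139.59 of this check is subject → $1,139.59 × 0.01 = $11.40
Social Security tax: $1,354.31 × 0.055 = $74.49
Dental plan: $87.91
Parking fee: $98.80
Total deductions = $47.97 + $13.06 + $352.71 + $84.91 + $11.40 + $74.49 + $87.91 + $98.80 = $771.25
Net pay = $1,354.31 − $771.25 = $583.06

$583.06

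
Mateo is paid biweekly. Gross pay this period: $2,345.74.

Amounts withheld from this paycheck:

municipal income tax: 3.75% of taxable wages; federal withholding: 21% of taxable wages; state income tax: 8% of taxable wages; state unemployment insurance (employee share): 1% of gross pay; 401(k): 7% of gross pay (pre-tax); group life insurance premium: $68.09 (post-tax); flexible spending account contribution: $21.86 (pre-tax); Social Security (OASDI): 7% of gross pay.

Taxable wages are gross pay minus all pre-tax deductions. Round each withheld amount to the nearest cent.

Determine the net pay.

Flexible spending account contribution: $21.86
401(k): $2,345.74 × 0.07 = $164.20
Pre-tax total = $21.86 + $164.20 = $186.06
Taxable wages = $2,345.74 − $186.06 = $2,159.68
Federal withholding: $2,159.68 × 0.21 = $453.53
Municipal income tax: $2,159.68 × 0.0375 = $80.99
State income tax: $2,159.68 × 0.08 = $172.77
Social Security (OASDI): $2,345.74 × 0.07 = $164.20
State unemployment insurance (employee share): $2,345.74 × 0.01 = $23.46
Group life insurance premium: $68.09
Total deductions = $21.86 + $164.20 + $453.53 + $80.99 + $172.77 + $164.20 + $23.46 + $68.09 = $1,149.10
Net pay = $2,345.74 − $1,149.10 = $1,196.64

$1,196.64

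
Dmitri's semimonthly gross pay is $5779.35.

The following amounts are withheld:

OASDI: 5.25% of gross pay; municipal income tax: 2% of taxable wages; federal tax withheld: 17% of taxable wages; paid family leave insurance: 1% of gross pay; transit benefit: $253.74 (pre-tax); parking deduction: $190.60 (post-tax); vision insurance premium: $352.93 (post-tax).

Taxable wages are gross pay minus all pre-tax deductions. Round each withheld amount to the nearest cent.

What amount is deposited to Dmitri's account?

Transit benefit: $253.74
Taxable wages = $5779.35 − $253.74 = $5525.61
Municipal income tax: $5525.61 × 0.02 = $110.51
Federal tax withheld: $5525.61 × 0.17 = $939.35
OASDI: $5779.35 × 0.0525 = $303.42
Paid family leave insurance: $5779.35 × 0.01 = $57.79
Parking deduction: $190.60
Vision insurance premium: $352.93
Total deductions = $253.74 + $110.51 + $939.35 + $303.42 + $57.79 + $190.60 + $352.93 = $2208.34
Net pay = $5779.35 − $2208.34 = $3571.01

$3571.01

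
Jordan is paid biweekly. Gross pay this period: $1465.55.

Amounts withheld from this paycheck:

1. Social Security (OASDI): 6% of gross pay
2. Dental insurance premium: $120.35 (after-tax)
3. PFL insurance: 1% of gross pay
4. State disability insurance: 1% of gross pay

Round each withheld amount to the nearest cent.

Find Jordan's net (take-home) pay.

Social Security (OASDI): $1465.55 × 0.06 = $87.93
State disability insurance: $1465.55 × 0.01 = $14.66
PFL insurance: $1465.55 × 0.01 = $14.66
Dental insurance premium: $120.35
Total deductions = $87.93 + $14.66 + $14.66 + $120.35 = $237.60
Net pay = $1465.55 − $237.60 = $1227.95

$1227.95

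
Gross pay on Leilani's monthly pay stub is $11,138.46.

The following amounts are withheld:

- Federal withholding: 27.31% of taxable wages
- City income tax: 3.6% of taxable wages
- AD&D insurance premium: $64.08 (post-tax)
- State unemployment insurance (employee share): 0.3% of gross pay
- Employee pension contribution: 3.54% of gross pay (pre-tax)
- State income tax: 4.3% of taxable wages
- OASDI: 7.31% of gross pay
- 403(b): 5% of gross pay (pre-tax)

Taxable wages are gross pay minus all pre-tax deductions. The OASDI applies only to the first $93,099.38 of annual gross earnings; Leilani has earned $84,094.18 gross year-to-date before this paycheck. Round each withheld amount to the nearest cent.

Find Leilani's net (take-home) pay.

403(b): $11,138.46 × 0.05 = $556.92
Employee pension contribution: $11,138.46 × 0.0354 = $394.30
Pre-tax total = $556.92 + $394.30 = $951.22
Taxable wages = $11,138.46 − $951.22 = $10,187.24
City income tax: $10,187.24 × 0.036 = $366.74
State income tax: $10,187.24 × 0.043 = $438.05
Federal withholding: $10,187.24 × 0.2731 = $2,782.14
State unemployment insurance (employee share): $11,138.46 × 0.003 = $33.42
OASDI: only $93,099.38 − $84,094.18 = $9,005.20 of this check is subject → $9,005.20 × 0.0731 = $658.28
AD&D insurance premium: $64.08
Total deductions = $556.92 + $394.30 + $366.74 + $438.05 + $2,782.14 + $33.42 + $658.28 + $64.08 = $5,293.93
Net pay = $11,138.46 − $5,293.93 = $5,844.53

$5,844.53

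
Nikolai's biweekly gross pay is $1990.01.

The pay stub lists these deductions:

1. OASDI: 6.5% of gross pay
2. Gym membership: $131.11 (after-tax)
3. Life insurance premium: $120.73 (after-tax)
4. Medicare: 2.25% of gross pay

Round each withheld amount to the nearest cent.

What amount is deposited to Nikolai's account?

$1564.04

OASDI: $1990.01 × 0.065 = $129.35
Medicare: $1990.01 × 0.0225 = $44.78
Life insurance premium: $120.73
Gym membership: $131.11
Total deductions = $129.35 + $44.78 + $120.73 + $131.11 = $425.97
Net pay = $1990.01 − $425.97 = $1564.04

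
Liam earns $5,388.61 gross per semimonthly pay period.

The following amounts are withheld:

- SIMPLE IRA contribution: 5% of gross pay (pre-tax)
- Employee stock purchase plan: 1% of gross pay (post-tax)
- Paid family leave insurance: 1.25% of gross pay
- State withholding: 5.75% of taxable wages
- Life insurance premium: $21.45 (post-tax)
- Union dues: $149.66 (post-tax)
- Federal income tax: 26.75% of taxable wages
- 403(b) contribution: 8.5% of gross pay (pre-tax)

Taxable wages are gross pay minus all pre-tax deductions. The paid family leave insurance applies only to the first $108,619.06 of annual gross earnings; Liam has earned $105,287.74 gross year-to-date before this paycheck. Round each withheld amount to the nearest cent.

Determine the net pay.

SIMPLE IRA contribution: $5,388.61 × 0.05 = $269.43
403(b) contribution: $5,388.61 × 0.085 = $458.03
Pre-tax total = $269.43 + $458.03 = $727.46
Taxable wages = $5,388.61 − $727.46 = $4,661.15
Federal income tax: $4,661.15 × 0.2675 = $1,246.86
State withholding: $4,661.15 × 0.0575 = $268.02
Paid family leave insurance: only $108,619.06 − $105,287.74 = $3,331.32 of this check is subject → $3,331.32 × 0.0125 = $41.64
Union dues: $149.66
Life insurance premium: $21.45
Employee stock purchase plan: $5,388.61 × 0.01 = $53.89
Total deductions = $269.43 + $458.03 + $1,246.86 + $268.02 + $41.64 + $149.66 + $21.45 + $53.89 = $2,508.98
Net pay = $5,388.61 − $2,508.98 = $2,879.63

$2,879.63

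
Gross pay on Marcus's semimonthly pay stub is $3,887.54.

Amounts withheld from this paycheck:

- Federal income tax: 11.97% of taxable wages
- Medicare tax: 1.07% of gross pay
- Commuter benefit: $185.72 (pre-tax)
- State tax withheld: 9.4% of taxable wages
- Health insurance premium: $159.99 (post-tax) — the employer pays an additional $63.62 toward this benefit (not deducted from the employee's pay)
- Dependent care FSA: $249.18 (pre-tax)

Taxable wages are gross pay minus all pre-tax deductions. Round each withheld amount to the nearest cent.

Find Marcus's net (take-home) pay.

$2,513.22

Dependent care FSA: $249.18
Commuter benefit: $185.72
Pre-tax total = $249.18 + $185.72 = $434.90
Taxable wages = $3,887.54 − $434.90 = $3,452.64
Federal income tax: $3,452.64 × 0.1197 = $413.28
State tax withheld: $3,452.64 × 0.094 = $324.55
Medicare tax: $3,887.54 × 0.0107 = $41.60
Health insurance premium: $159.99
(Employer's $63.62 toward health insurance premium is not withheld from the employee.)
Total deductions = $249.18 + $185.72 + $413.28 + $324.55 + $41.60 + $159.99 = $1,374.32
Net pay = $3,887.54 − $1,374.32 = $2,513.22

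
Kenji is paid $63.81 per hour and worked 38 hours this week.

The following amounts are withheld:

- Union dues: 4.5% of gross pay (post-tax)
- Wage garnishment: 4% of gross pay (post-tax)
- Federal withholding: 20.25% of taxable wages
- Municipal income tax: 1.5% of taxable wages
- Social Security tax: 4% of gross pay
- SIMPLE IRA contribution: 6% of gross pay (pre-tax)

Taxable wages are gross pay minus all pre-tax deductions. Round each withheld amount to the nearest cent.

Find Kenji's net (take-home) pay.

Gross pay: 38 × $63.81 = $2424.78
SIMPLE IRA contribution: $2424.78 × 0.06 = $145.49
Taxable wages = $2424.78 − $145.49 = $2279.29
Municipal income tax: $2279.29 × 0.015 = $34.19
Federal withholding: $2279.29 × 0.2025 = $461.56
Social Security tax: $2424.78 × 0.04 = $96.99
Union dues: $2424.78 × 0.045 = $109.12
Wage garnishment: $2424.78 × 0.04 = $96.99
Total deductions = $145.49 + $34.19 + $461.56 + $96.99 + $109.12 + $96.99 = $944.34
Net pay = $2424.78 − $944.34 = $1480.44

$1480.44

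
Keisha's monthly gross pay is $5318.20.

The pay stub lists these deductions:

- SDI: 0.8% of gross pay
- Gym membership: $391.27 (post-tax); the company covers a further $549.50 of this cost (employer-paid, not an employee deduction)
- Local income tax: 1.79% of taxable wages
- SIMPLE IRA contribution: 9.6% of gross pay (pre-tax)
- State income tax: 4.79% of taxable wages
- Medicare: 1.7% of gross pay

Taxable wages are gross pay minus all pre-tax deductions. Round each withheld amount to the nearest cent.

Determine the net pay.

SIMPLE IRA contribution: $5318.20 × 0.096 = $510.55
Taxable wages = $5318.20 − $510.55 = $4807.65
State income tax: $4807.65 × 0.0479 = $230.29
Local income tax: $4807.65 × 0.0179 = $86.06
SDI: $5318.20 × 0.008 = $42.55
Medicare: $5318.20 × 0.017 = $90.41
Gym membership: $391.27
(Employer's $549.50 toward gym membership is not withheld from the employee.)
Total deductions = $510.55 + $230.29 + $86.06 + $42.55 + $90.41 + $391.27 = $1351.13
Net pay = $5318.20 − $1351.13 = $3967.07

$3967.07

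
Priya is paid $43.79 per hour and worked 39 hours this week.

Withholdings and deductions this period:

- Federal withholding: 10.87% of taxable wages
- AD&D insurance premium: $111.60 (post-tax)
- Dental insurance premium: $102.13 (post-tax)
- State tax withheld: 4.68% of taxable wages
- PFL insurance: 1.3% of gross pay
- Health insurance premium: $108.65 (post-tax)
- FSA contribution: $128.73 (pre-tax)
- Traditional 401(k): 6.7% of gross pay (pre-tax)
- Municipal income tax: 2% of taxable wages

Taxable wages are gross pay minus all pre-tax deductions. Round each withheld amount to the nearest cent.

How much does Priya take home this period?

Gross pay: 39 × $43.79 = $1707.81
Traditional 401(k): $1707.81 × 0.067 = $114.42
FSA contribution: $128.73
Pre-tax total = $114.42 + $128.73 = $243.15
Taxable wages = $1707.81 − $243.15 = $1464.66
Municipal income tax: $1464.66 × 0.02 = $29.29
Federal withholding: $1464.66 × 0.1087 = $159.21
State tax withheld: $1464.66 × 0.0468 = $68.55
PFL insurance: $1707.81 × 0.013 = $22.20
Health insurance premium: $108.65
AD&D insurance premium: $111.60
Dental insurance premium: $102.13
Total deductions = $114.42 + $128.73 + $29.29 + $159.21 + $68.55 + $22.20 + $108.65 + $111.60 + $102.13 = $844.78
Net pay = $1707.81 − $844.78 = $863.03

$863.03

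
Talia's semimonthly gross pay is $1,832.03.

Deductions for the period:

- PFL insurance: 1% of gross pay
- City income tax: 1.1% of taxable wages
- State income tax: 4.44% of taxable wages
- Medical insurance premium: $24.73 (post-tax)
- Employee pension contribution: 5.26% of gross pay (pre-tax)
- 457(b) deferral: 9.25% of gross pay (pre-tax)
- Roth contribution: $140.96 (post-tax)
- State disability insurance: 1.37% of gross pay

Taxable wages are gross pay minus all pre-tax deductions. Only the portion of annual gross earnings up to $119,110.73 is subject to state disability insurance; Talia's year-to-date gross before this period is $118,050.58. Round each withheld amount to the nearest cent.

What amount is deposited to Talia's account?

$1,280.91

Employee pension contribution: $1,832.03 × 0.0526 = $96.36
457(b) deferral: $1,832.03 × 0.0925 = $169.46
Pre-tax total = $96.36 + $169.46 = $265.82
Taxable wages = $1,832.03 − $265.82 = $1,566.21
State income tax: $1,566.21 × 0.0444 = $69.54
City income tax: $1,566.21 × 0.011 = $17.23
PFL insurance: $1,832.03 × 0.01 = $18.32
State disability insurance: only $119,110.73 − $118,050.58 = $1,060.15 of this check is subject → $1,060.15 × 0.0137 = $14.52
Roth contribution: $140.96
Medical insurance premium: $24.73
Total deductions = $96.36 + $169.46 + $69.54 + $17.23 + $18.32 + $14.52 + $140.96 + $24.73 = $551.12
Net pay = $1,832.03 − $551.12 = $1,280.91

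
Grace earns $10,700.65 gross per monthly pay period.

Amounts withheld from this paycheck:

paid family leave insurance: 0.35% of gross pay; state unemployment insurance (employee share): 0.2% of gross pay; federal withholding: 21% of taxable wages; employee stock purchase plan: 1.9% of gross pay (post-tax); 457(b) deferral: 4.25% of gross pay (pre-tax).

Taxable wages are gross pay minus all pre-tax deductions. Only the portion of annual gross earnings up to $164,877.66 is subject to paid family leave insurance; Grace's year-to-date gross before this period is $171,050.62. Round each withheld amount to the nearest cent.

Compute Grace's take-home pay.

457(b) deferral: $10,700.65 × 0.0425 = $454.78
Taxable wages = $10,700.65 − $454.78 = $10,245.87
Federal withholding: $10,245.87 × 0.21 = $2,151.63
Paid family leave insurance: annual cap $164,877.66 already reached (YTD $171,050.62), so $0.00
State unemployment insurance (employee share): $10,700.65 × 0.002 = $21.40
Employee stock purchase plan: $10,700.65 × 0.019 = $203.31
Total deductions = $454.78 + $2,151.63 + $0.00 + $21.40 + $203.31 = $2,831.12
Net pay = $10,700.65 − $2,831.12 = $7,869.53

$7,869.53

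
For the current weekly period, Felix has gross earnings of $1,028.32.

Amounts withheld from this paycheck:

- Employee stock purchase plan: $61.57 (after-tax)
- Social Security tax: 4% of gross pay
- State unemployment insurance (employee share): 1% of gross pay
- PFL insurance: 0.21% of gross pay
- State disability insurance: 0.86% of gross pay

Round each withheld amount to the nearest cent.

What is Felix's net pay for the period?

$904.34

State unemployment insurance (employee share): $1,028.32 × 0.01 = $10.28
PFL insurance: $1,028.32 × 0.0021 = $2.16
Social Security tax: $1,028.32 × 0.04 = $41.13
State disability insurance: $1,028.32 × 0.0086 = $8.84
Employee stock purchase plan: $61.57
Total deductions = $10.28 + $2.16 + $41.13 + $8.84 + $61.57 = $123.98
Net pay = $1,028.32 − $123.98 = $904.34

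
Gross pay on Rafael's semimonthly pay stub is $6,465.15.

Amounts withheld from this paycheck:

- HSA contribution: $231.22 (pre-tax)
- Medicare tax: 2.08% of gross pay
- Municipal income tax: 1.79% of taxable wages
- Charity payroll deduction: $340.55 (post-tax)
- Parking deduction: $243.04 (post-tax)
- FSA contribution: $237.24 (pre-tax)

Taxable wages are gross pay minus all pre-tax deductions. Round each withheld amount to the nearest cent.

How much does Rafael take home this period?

HSA contribution: $231.22
FSA contribution: $237.24
Pre-tax total = $231.22 + $237.24 = $468.46
Taxable wages = $6,465.15 − $468.46 = $5,996.69
Municipal income tax: $5,996.69 × 0.0179 = $107.34
Medicare tax: $6,465.15 × 0.0208 = $134.48
Parking deduction: $243.04
Charity payroll deduction: $340.55
Total deductions = $231.22 + $237.24 + $107.34 + $134.48 + $243.04 + $340.55 = $1,293.87
Net pay = $6,465.15 − $1,293.87 = $5,171.28

$5,171.28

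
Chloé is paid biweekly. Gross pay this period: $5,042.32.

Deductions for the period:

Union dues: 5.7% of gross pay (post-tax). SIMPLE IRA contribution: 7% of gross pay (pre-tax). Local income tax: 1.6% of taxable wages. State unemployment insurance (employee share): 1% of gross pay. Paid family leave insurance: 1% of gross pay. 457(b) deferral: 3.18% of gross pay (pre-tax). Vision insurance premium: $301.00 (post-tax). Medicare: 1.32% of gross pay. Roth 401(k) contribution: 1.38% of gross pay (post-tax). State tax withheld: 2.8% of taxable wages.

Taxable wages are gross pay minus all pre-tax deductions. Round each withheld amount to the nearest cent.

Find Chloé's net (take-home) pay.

$3,504.35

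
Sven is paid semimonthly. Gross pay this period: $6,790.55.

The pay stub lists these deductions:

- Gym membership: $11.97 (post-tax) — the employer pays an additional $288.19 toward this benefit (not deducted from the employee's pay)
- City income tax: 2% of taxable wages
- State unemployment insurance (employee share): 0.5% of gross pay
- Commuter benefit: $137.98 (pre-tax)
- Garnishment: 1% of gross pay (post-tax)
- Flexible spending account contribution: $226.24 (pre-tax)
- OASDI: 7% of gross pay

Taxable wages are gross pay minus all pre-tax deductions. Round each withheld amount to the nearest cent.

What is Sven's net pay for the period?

Commuter benefit: $137.98
Flexible spending account contribution: $226.24
Pre-tax total = $137.98 + $226.24 = $364.22
Taxable wages = $6,790.55 − $364.22 = $6,426.33
City income tax: $6,426.33 × 0.02 = $128.53
OASDI: $6,790.55 × 0.07 = $475.34
State unemployment insurance (employee share): $6,790.55 × 0.005 = $33.95
Gym membership: $11.97
Garnishment: $6,790.55 × 0.01 = $67.91
(Employer's $288.19 toward gym membership is not withheld from the employee.)
Total deductions = $137.98 + $226.24 + $128.53 + $475.34 + $33.95 + $11.97 + $67.91 = $1,081.92
Net pay = $6,790.55 − $1,081.92 = $5,708.63

$5,708.63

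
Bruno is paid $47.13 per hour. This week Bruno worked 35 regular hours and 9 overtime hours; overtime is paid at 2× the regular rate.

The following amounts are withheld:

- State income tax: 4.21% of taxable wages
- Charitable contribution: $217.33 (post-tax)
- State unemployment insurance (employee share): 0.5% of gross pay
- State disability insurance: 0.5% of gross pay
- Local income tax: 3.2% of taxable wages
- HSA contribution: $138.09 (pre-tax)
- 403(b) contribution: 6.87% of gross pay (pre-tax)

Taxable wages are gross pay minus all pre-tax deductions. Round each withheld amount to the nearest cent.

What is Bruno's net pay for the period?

$1,783.74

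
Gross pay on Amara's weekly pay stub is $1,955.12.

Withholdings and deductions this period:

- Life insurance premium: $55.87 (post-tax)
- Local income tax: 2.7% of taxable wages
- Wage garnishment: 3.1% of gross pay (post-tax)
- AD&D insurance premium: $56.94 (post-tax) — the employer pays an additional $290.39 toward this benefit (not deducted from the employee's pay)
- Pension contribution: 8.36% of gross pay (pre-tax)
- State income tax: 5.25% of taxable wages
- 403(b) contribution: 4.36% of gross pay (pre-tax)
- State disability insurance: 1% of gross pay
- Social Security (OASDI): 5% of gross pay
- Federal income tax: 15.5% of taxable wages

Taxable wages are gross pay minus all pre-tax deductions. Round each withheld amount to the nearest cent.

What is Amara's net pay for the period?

$1,015.54

Pension contribution: $1,955.12 × 0.0836 = $163.45
403(b) contribution: $1,955.12 × 0.0436 = $85.24
Pre-tax total = $163.45 + $85.24 = $248.69
Taxable wages = $1,955.12 − $248.69 = $1,706.43
Federal income tax: $1,706.43 × 0.155 = $264.50
State income tax: $1,706.43 × 0.0525 = $89.59
Local income tax: $1,706.43 × 0.027 = $46.07
Social Security (OASDI): $1,955.12 × 0.05 = $97.76
State disability insurance: $1,955.12 × 0.01 = $19.55
AD&D insurance premium: $56.94
Wage garnishment: $1,955.12 × 0.031 = $60.61
Life insurance premium: $55.87
(Employer's $290.39 toward AD&D insurance premium is not withheld from the employee.)
Total deductions = $163.45 + $85.24 + $264.50 + $89.59 + $46.07 + $97.76 + $19.55 + $56.94 + $60.61 + $55.87 = $939.58
Net pay = $1,955.12 − $939.58 = $1,015.54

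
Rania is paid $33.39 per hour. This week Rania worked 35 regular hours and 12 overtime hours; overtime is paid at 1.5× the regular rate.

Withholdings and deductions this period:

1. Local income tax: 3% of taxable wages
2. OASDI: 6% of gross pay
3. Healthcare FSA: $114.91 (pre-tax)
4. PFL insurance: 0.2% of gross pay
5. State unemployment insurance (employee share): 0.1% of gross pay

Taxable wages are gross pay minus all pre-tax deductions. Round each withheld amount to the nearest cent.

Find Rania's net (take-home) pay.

$1493.63

Regular pay: 35 × $33.39 = $1168.65
Overtime pay: 12 × $33.39 × 1.5 = $601.02
Gross pay = $1168.65 + $601.02 = $1769.67
Healthcare FSA: $114.91
Taxable wages = $1769.67 − $114.91 = $1654.76
Local income tax: $1654.76 × 0.03 = $49.64
OASDI: $1769.67 × 0.06 = $106.18
State unemployment insurance (employee share): $1769.67 × 0.001 = $1.77
PFL insurance: $1769.67 × 0.002 = $3.54
Total deductions = $114.91 + $49.64 + $106.18 + $1.77 + $3.54 = $276.04
Net pay = $1769.67 − $276.04 = $1493.63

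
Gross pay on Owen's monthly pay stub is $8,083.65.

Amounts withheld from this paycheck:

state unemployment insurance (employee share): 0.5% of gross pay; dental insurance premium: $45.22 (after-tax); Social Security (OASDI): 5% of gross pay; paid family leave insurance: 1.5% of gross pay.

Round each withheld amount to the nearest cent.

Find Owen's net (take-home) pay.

$7,472.58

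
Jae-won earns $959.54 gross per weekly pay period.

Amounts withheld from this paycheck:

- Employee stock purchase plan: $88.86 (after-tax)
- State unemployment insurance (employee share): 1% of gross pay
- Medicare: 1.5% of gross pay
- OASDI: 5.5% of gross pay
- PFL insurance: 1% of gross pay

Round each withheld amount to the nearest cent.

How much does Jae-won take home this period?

$784.32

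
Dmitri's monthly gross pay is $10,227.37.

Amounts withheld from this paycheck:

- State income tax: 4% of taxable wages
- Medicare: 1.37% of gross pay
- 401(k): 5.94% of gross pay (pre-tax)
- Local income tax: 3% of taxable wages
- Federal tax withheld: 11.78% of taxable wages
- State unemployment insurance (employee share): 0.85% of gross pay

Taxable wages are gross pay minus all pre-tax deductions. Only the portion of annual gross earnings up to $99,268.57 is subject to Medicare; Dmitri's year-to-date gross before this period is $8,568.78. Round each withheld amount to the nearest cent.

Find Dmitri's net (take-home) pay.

$7,586.21

401(k): $10,227.37 × 0.0594 = $607.51
Taxable wages = $10,227.37 − $607.51 = $9,619.86
State income tax: $9,619.86 × 0.04 = $384.79
Federal tax withheld: $9,619.86 × 0.1178 = $1,133.22
Local income tax: $9,619.86 × 0.03 = $288.60
Medicare: cap not yet reached, full $10,227.37 is subject → $10,227.37 × 0.0137 = $140.11
State unemployment insurance (employee share): $10,227.37 × 0.0085 = $86.93
Total deductions = $607.51 + $384.79 + $1,133.22 + $288.60 + $140.11 + $86.93 = $2,641.16
Net pay = $10,227.37 − $2,641.16 = $7,586.21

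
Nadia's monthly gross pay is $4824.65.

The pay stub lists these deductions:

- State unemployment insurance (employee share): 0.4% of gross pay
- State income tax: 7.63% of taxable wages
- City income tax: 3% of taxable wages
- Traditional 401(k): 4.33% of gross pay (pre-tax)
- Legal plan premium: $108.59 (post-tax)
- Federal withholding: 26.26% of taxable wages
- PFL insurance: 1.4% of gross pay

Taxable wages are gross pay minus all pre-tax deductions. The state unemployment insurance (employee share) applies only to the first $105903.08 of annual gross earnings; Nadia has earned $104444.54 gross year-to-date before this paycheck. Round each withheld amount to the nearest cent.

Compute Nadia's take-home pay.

$2731.03

Traditional 401(k): $4824.65 × 0.0433 = $208.91
Taxable wages = $4824.65 − $208.91 = $4615.74
State income tax: $4615.74 × 0.0763 = $352.18
City income tax: $4615.74 × 0.03 = $138.47
Federal withholding: $4615.74 × 0.2626 = $1212.09
PFL insurance: $4824.65 × 0.014 = $67.55
State unemployment insurance (employee share): only $105903.08 − $104444.54 = $1458.54 of this check is subject → $1458.54 × 0.004 = $5.83
Legal plan premium: $108.59
Total deductions = $208.91 + $352.18 + $138.47 + $1212.09 + $67.55 + $5.83 + $108.59 = $2093.62
Net pay = $4824.65 − $2093.62 = $2731.03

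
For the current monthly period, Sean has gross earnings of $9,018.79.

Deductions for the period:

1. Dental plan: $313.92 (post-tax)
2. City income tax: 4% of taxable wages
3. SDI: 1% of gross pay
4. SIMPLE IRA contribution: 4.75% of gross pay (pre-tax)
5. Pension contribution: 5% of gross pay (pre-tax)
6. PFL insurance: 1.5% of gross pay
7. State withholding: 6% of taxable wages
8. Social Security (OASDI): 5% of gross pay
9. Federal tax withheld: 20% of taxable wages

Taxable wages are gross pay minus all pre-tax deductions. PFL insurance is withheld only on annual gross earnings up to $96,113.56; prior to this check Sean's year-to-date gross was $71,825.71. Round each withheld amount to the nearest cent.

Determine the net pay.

SIMPLE IRA contribution: $9,018.79 × 0.0475 = $428.39
Pension contribution: $9,018.79 × 0.05 = $450.94
Pre-tax total = $428.39 + $450.94 = $879.33
Taxable wages = $9,018.79 − $879.33 = $8,139.46
City income tax: $8,139.46 × 0.04 = $325.58
State withholding: $8,139.46 × 0.06 = $488.37
Federal tax withheld: $8,139.46 × 0.2 = $1,627.89
Social Security (OASDI): $9,018.79 × 0.05 = $450.94
SDI: $9,018.79 × 0.01 = $90.19
PFL insurance: cap not yet reached, full $9,018.79 is subject → $9,018.79 × 0.015 = $135.28
Dental plan: $313.92
Total deductions = $428.39 + $450.94 + $325.58 + $488.37 + $1,627.89 + $450.94 + $90.19 + $135.28 + $313.92 = $4,311.50
Net pay = $9,018.79 − $4,311.50 = $4,707.29

$4,707.29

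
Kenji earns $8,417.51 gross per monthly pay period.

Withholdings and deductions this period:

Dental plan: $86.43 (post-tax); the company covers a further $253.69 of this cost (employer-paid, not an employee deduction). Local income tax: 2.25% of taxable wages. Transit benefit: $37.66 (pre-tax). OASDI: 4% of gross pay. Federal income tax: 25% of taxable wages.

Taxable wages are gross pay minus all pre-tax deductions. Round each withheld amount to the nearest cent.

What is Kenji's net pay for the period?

Transit benefit: $37.66
Taxable wages = $8,417.51 − $37.66 = $8,379.85
Federal income tax: $8,379.85 × 0.25 = $2,094.96
Local income tax: $8,379.85 × 0.0225 = $188.55
OASDI: $8,417.51 × 0.04 = $336.70
Dental plan: $86.43
(Employer's $253.69 toward dental plan is not withheld from the employee.)
Total deductions = $37.66 + $2,094.96 + $188.55 + $336.70 + $86.43 = $2,744.30
Net pay = $8,417.51 − $2,744.30 = $5,673.21

$5,673.21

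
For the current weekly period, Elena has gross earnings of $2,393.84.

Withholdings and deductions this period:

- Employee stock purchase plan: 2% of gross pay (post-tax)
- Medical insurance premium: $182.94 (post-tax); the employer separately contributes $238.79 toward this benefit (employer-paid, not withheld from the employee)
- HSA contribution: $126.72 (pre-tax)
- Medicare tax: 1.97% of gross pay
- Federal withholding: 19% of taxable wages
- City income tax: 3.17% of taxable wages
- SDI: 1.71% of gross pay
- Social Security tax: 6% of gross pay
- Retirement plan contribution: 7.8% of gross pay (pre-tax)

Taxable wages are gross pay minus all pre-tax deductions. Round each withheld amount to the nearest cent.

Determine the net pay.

Retirement plan contribution: $2,393.84 × 0.078 = $186.72
HSA contribution: $126.72
Pre-tax total = $186.72 + $126.72 = $313.44
Taxable wages = $2,393.84 − $313.44 = $2,080.40
Federal withholding: $2,080.40 × 0.19 = $395.28
City income tax: $2,080.40 × 0.0317 = $65.95
SDI: $2,393.84 × 0.0171 = $40.93
Medicare tax: $2,393.84 × 0.0197 = $47.16
Social Security tax: $2,393.84 × 0.06 = $143.63
Employee stock purchase plan: $2,393.84 × 0.02 = $47.88
Medical insurance premium: $182.94
(Employer's $238.79 toward medical insurance premium is not withheld from the employee.)
Total deductions = $186.72 + $126.72 + $395.28 + $65.95 + $40.93 + $47.16 + $143.63 + $47.88 + $182.94 = $1,237.21
Net pay = $2,393.84 − $1,237.21 = $1,156.63

$1,156.63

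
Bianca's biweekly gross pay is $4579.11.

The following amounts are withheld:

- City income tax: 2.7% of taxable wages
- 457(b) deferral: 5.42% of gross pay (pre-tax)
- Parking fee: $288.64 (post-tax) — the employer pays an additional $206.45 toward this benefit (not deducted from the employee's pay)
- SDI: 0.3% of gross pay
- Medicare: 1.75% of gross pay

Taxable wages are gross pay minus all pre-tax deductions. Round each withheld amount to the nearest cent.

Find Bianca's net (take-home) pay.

$3831.48

457(b) deferral: $4579.11 × 0.0542 = $248.19
Taxable wages = $4579.11 − $248.19 = $4330.92
City income tax: $4330.92 × 0.027 = $116.93
Medicare: $4579.11 × 0.0175 = $80.13
SDI: $4579.11 × 0.003 = $13.74
Parking fee: $288.64
(Employer's $206.45 toward parking fee is not withheld from the employee.)
Total deductions = $248.19 + $116.93 + $80.13 + $13.74 + $288.64 = $747.63
Net pay = $4579.11 − $747.63 = $3831.48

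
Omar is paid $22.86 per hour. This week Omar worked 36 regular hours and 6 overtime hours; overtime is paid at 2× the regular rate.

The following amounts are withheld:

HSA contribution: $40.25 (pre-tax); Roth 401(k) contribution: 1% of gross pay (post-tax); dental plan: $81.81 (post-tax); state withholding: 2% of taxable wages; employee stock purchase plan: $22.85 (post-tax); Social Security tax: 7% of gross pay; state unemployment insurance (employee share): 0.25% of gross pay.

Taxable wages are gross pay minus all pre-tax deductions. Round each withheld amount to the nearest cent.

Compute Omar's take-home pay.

$840.71

Regular pay: 36 × $22.86 = $822.96
Overtime pay: 6 × $22.86 × 2 = $274.32
Gross pay = $822.96 + $274.32 = $1097.28
HSA contribution: $40.25
Taxable wages = $1097.28 − $40.25 = $1057.03
State withholding: $1057.03 × 0.02 = $21.14
State unemployment insurance (employee share): $1097.28 × 0.0025 = $2.74
Social Security tax: $1097.28 × 0.07 = $76.81
Employee stock purchase plan: $22.85
Dental plan: $81.81
Roth 401(k) contribution: $1097.28 × 0.01 = $10.97
Total deductions = $40.25 + $21.14 + $2.74 + $76.81 + $22.85 + $81.81 + $10.97 = $256.57
Net pay = $1097.28 − $256.57 = $840.71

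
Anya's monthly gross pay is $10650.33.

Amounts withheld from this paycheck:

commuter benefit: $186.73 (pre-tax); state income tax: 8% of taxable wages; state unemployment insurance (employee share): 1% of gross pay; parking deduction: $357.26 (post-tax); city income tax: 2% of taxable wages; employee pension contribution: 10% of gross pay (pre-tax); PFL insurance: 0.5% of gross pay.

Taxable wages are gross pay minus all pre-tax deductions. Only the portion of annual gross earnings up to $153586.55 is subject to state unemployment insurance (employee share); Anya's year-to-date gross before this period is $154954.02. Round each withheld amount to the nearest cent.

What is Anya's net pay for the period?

$8048.20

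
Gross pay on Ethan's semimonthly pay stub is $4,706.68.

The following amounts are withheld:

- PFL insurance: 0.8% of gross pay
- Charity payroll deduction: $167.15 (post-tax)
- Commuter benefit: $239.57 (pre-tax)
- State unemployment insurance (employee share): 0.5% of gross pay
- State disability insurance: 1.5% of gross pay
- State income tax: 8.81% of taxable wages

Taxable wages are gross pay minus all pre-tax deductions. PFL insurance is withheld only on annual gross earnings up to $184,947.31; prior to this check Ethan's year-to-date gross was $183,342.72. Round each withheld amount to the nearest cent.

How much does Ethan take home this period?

$3,799.44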